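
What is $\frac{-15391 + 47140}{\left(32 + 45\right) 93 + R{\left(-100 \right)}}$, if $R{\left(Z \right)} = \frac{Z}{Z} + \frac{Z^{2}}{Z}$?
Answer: $\frac{10583}{2354} \approx 4.4958$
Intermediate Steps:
$R{\left(Z \right)} = 1 + Z$
$\frac{-15391 + 47140}{\left(32 + 45\right) 93 + R{\left(-100 \right)}} = \frac{-15391 + 47140}{\left(32 + 45\right) 93 + \left(1 - 100\right)} = \frac{31749}{77 \cdot 93 - 99} = \frac{31749}{7161 - 99} = \frac{31749}{7062} = 31749 \cdot \frac{1}{7062} = \frac{10583}{2354}$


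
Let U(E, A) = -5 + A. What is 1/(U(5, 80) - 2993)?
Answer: -1/2918 ≈ -0.00034270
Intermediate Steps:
1/(U(5, 80) - 2993) = 1/((-5 + 80) - 2993) = 1/(75 - 2993) = 1/(-2918) = -1/2918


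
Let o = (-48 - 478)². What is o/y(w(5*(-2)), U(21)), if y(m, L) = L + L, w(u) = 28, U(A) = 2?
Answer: 69169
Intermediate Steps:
o = 276676 (o = (-526)² = 276676)
y(m, L) = 2*L
o/y(w(5*(-2)), U(21)) = 276676/((2*2)) = 276676/4 = 276676*(¼) = 69169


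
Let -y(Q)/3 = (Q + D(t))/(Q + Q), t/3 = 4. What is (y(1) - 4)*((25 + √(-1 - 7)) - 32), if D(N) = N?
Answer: 329/2 - 47*I*√2 ≈ 164.5 - 66.468*I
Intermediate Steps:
t = 12 (t = 3*4 = 12)
y(Q) = -3*(12 + Q)/(2*Q) (y(Q) = -3*(Q + 12)/(Q + Q) = -3*(12 + Q)/(2*Q))
(y(1) - 4)*((25 + √(-1 - 7)) - 32) = ((-3/2 - 18/1) - 4)*((25 + √(-1 - 7)) - 32) = ((-3/2 - 18*1) - 4)*((25 + √(-8)) - 32) = ((-3/2 - 18) - 4)*((25 + 2*I*√2) - 32) = (-39/2 - 4)*(-7 + 2*I*√2) = -47*(-7 + 2*I*√2)/2 = 329/2 - 47*I*√2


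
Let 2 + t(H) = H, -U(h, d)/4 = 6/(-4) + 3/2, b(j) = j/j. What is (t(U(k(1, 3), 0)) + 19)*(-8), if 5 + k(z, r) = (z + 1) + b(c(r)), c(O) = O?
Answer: -136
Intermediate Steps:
b(j) = 1
k(z, r) = -3 + z (k(z, r) = -5 + ((z + 1) + 1) = -5 + ((1 + z) + 1) = -5 + (2 + z) = -3 + z)
U(h, d) = 0 (U(h, d) = -4*(6/(-4) + 3/2) = -4*(6*(-1/4) + 3*(1/2)) = -4*(-3/2 + 3/2) = -4*0 = 0)
t(H) = -2 + H
(t(U(k(1, 3), 0)) + 19)*(-8) = ((-2 + 0) + 19)*(-8) = (-2 + 19)*(-8) = 17*(-8) = -136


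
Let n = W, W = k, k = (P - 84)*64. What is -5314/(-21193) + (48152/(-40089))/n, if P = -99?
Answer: 312007793611/1243823443128 ≈ 0.25085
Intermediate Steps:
k = -11712 (k = (-99 - 84)*64 = -183*64 = -11712)
W = -11712
n = -11712
-5314/(-21193) + (48152/(-40089))/n = -5314/(-21193) + (48152/(-40089))/(-11712) = -5314*(-1/21193) + (48152*(-1/40089))*(-1/11712) = 5314/21193 - 48152/40089*(-1/11712) = 5314/21193 + 6019/58690296 = 312007793611/1243823443128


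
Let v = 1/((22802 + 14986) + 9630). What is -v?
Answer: -1/47418 ≈ -2.1089e-5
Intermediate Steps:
v = 1/47418 (v = 1/(37788 + 9630) = 1/47418 ≈ 2.1089e-5)
-v = -1*1/47418 = -1/47418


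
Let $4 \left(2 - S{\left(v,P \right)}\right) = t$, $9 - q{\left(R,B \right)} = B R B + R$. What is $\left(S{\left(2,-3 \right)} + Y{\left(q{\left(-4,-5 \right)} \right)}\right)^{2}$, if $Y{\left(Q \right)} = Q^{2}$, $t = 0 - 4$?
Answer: $163123984$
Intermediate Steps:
$q{\left(R,B \right)} = 9 - R - R B^{2}$ ($q{\left(R,B \right)} = 9 - \left(B R B + R\right) = 9 - \left(R B^{2} + R\right) = 9 - \left(R + R B^{2}\right) = 9 - R - R B^{2}$)
$t = -4$ ($t = 0 - 4 = -4$)
$S{\left(v,P \right)} = 3$ ($S{\left(v,P \right)} = 2 - -1 = 2 + 1 = 3$)
$\left(S{\left(2,-3 \right)} + Y{\left(q{\left(-4,-5 \right)} \right)}\right)^{2} = \left(3 + \left(9 - -4 - - 4 \left(-5\right)^{2}\right)^{2}\right)^{2} = \left(3 + \left(9 + 4 - \left(-4\right) 25\right)^{2}\right)^{2} = \left(3 + \left(9 + 4 + 100\right)^{2}\right)^{2} = \left(3 + 113^{2}\right)^{2} = \left(3 + 12769\right)^{2} = 12772^{2} = 163123984$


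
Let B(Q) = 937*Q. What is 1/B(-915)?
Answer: -1/857355 ≈ -1.1664e-6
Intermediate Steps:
1/B(-915) = 1/(937*(-915)) = 1/(-857355) = -1/857355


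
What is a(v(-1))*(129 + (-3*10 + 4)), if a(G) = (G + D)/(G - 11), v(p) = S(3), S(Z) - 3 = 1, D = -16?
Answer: 1236/7 ≈ 176.57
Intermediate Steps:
S(Z) = 4 (S(Z) = 3 + 1 = 4)
v(p) = 4
a(G) = (-16 + G)/(-11 + G) (a(G) = (G - 16)/(G - 11) = (-16 + G)/(-11 + G))
a(v(-1))*(129 + (-3*10 + 4)) = ((-16 + 4)/(-11 + 4))*(129 + (-3*10 + 4)) = (-12/(-7))*(129 + (-30 + 4)) = (-⅐*(-12))*(129 - 26) = (12/7)*103 = 1236/7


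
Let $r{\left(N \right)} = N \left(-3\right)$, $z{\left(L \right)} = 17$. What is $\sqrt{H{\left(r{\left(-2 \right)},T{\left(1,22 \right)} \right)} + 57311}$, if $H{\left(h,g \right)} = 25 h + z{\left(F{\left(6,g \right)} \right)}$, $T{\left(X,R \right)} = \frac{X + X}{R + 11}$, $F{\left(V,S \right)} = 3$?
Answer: $\sqrt{57478} \approx 239.75$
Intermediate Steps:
$T{\left(X,R \right)} = \frac{2 X}{11 + R}$
$r{\left(N \right)} = - 3 N$
$H{\left(h,g \right)} = 17 + 25 h$ ($H{\left(h,g \right)} = 25 h + 17 = 17 + 25 h$)
$\sqrt{H{\left(r{\left(-2 \right)},T{\left(1,22 \right)} \right)} + 57311} = \sqrt{\left(17 + 25 \left(\left(-3\right) \left(-2\right)\right)\right) + 57311} = \sqrt{\left(17 + 25 \cdot 6\right) + 57311} = \sqrt{\left(17 + 150\right) + 57311} = \sqrt{167 + 57311} = \sqrt{57478}$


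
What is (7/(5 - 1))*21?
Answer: 147/4 ≈ 36.750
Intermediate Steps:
(7/(5 - 1))*21 = (7/4)*21 = 147/4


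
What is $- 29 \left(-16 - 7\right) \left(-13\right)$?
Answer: $-8671$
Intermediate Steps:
$- 29 \left(-16 - 7\right) \left(-13\right) = \left(-29\right) \left(-23\right) \left(-13\right) = 667 \left(-13\right) = -8671$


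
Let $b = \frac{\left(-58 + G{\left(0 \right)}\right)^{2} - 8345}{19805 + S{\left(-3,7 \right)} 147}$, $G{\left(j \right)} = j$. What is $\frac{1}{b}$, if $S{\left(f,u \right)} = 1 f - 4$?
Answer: $- \frac{18776}{4981} \approx -3.7695$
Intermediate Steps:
$S{\left(f,u \right)} = -4 + f$ ($S{\left(f,u \right)} = f - 4 = -4 + f$)
$b = - \frac{4981}{18776}$ ($b = \frac{\left(-58 + 0\right)^{2} - 8345}{19805 + \left(-4 - 3\right) 147} = \frac{\left(-58\right)^{2} - 8345}{19805 - 1029} = \frac{3364 - 8345}{19805 - 1029} = - \frac{4981}{18776} \approx -0.26529$)
$\frac{1}{b} = \frac{1}{- \frac{4981}{18776}} = - \frac{18776}{4981}$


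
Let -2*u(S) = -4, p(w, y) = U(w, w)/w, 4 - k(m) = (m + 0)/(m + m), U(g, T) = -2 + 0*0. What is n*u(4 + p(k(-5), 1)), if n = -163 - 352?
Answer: -1030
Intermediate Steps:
U(g, T) = -2 (U(g, T) = -2 + 0 = -2)
k(m) = 7/2 (k(m) = 4 - (m + 0)/(m + m) = 4 - m/(2*m) = 4 - m*1/(2*m) = 4 - 1*½ = 4 - ½ = 7/2)
p(w, y) = -2/w
u(S) = 2 (u(S) = -½*(-4) = 2)
n = -515
n*u(4 + p(k(-5), 1)) = -515*2 = -1030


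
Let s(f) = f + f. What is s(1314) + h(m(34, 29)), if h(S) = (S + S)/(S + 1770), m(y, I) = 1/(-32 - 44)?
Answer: 353515930/134519 ≈ 2628.0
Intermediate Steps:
m(y, I) = -1/76 (m(y, I) = 1/(-76) = -1/76)
h(S) = 2*S/(1770 + S) (h(S) = (2*S)/(1770 + S) = 2*S/(1770 + S))
s(f) = 2*f
s(1314) + h(m(34, 29)) = 2*1314 + 2*(-1/76)/(1770 - 1/76) = 2628 + 2*(-1/76)/(134519/76) = 2628 + 2*(-1/76)*(76/134519) = 2628 - 2/134519 = 353515930/134519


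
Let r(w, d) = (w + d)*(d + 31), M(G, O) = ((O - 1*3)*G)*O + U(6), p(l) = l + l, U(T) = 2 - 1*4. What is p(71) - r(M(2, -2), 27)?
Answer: -2468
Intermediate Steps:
U(T) = -2 (U(T) = 2 - 4 = -2)
p(l) = 2*l
M(G, O) = -2 + G*O*(-3 + O) (M(G, O) = ((O - 1*3)*G)*O - 2 = ((O - 3)*G)*O - 2 = ((-3 + O)*G)*O - 2 = (G*(-3 + O))*O - 2 = G*O*(-3 + O) - 2 = -2 + G*O*(-3 + O))
r(w, d) = (31 + d)*(d + w) (r(w, d) = (d + w)*(31 + d) = (31 + d)*(d + w))
p(71) - r(M(2, -2), 27) = 2*71 - (27² + 31*27 + 31*(-2 + 2*(-2)² - 3*2*(-2)) + 27*(-2 + 2*(-2)² - 3*2*(-2))) = 142 - (729 + 837 + 31*(-2 + 2*4 + 12) + 27*(-2 + 2*4 + 12)) = 142 - (729 + 837 + 31*(-2 + 8 + 12) + 27*(-2 + 8 + 12)) = 142 - (729 + 837 + 31*18 + 27*18) = 142 - (729 + 837 + 558 + 486) = 142 - 1*2610 = 142 - 2610 = -2468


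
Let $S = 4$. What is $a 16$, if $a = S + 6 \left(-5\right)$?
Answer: $-416$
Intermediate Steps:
$a = -26$ ($a = 4 + 6 \left(-5\right) = 4 - 30 = -26$)
$a 16 = \left(-26\right) 16 = -416$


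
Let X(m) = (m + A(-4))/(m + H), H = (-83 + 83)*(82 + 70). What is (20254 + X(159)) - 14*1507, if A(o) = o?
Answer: -134041/159 ≈ -843.03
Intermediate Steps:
H = 0 (H = 0*152 = 0)
X(m) = (-4 + m)/m (X(m) = (m - 4)/(m + 0) = (-4 + m)/m)
(20254 + X(159)) - 14*1507 = (20254 + (-4 + 159)/159) - 14*1507 = (20254 + (1/159)*155) - 21098 = (20254 + 155/159) - 21098 = 3220541/159 - 21098 = -134041/159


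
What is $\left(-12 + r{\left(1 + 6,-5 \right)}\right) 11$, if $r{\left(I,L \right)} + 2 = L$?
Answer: $-209$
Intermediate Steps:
$r{\left(I,L \right)} = -2 + L$
$\left(-12 + r{\left(1 + 6,-5 \right)}\right) 11 = \left(-12 - 7\right) 11 = \left(-19\right) 11 = -209$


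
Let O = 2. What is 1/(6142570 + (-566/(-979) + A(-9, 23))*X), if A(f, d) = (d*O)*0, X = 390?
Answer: 979/6013796770 ≈ 1.6279e-7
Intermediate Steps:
A(f, d) = 0 (A(f, d) = (d*2)*0 = (2*d)*0 = 0)
1/(6142570 + (-566/(-979) + A(-9, 23))*X) = 1/(6142570 + (-566/(-979) + 0)*390) = 1/(6142570 + (-566*(-1/979) + 0)*390) = 1/(6142570 + (566/979 + 0)*390) = 1/(6142570 + (566/979)*390) = 1/(6142570 + 220740/979) = 1/(6013796770/979) = 979/6013796770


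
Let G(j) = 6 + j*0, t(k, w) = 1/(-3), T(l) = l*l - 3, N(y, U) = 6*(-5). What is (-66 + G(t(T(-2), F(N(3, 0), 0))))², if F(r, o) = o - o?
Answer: 3600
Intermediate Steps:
N(y, U) = -30
F(r, o) = 0
T(l) = -3 + l² (T(l) = l² - 3 = -3 + l²)
t(k, w) = -⅓
G(j) = 6 (G(j) = 6 + 0 = 6)
(-66 + G(t(T(-2), F(N(3, 0), 0))))² = (-66 + 6)² = (-60)² = 3600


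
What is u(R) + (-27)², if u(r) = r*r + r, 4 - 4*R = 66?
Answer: 3815/4 ≈ 953.75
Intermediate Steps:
R = -31/2 (R = 1 - ¼*66 = 1 - 33/2 = -31/2 ≈ -15.500)
u(r) = r + r² (u(r) = r² + r = r + r²)
u(R) + (-27)² = -31*(1 - 31/2)/2 + (-27)² = -31/2*(-29/2) + 729 = 899/4 + 729 = 3815/4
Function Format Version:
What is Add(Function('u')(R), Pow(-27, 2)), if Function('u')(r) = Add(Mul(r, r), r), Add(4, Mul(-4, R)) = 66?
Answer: Rational(3815, 4) ≈ 953.75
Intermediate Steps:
R = Rational(-31, 2) (R = Add(1, Mul(Rational(-1, 4), 66)) = Add(1, Rational(-33, 2)) = Rational(-31, 2) ≈ -15.500)
Function('u')(r) = Add(r, Pow(r, 2)) (Function('u')(r) = Add(Pow(r, 2), r) = Add(r, Pow(r, 2)))
Add(Function('u')(R), Pow(-27, 2)) = Add(Mul(Rational(-31, 2), Add(1, Rational(-31, 2))), Pow(-27, 2)) = Add(Mul(Rational(-31, 2), Rational(-29, 2)), 729) = Add(Rational(899, 4), 729) = Rational(3815, 4)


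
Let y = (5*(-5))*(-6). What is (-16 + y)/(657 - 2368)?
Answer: -134/1711 ≈ -0.078317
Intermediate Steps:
y = 150 (y = -25*(-6) = 150)
(-16 + y)/(657 - 2368) = (-16 + 150)/(657 - 2368) = 134/(-1711) = 134*(-1/1711) = -134/1711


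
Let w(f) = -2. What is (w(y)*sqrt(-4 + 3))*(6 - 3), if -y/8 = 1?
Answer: -6*I ≈ -6.0*I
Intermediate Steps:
y = -8 (y = -8*1 = -8)
(w(y)*sqrt(-4 + 3))*(6 - 3) = (-2*sqrt(-4 + 3))*(6 - 3) = -2*I*3 = -6*I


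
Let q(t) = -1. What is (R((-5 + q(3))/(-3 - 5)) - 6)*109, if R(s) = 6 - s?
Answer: -327/4 ≈ -81.750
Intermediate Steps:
(R((-5 + q(3))/(-3 - 5)) - 6)*109 = ((6 - (-5 - 1)/(-3 - 5)) - 6)*109 = ((6 - (-6)/(-8)) - 6)*109 = ((6 - (-6)*(-1)/8) - 6)*109 = ((6 - 1*¾) - 6)*109 = ((6 - ¾) - 6)*109 = (21/4 - 6)*109 = -¾*109 = -327/4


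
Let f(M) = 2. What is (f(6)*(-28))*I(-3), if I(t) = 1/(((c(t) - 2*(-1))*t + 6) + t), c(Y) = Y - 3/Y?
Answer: -56/3 ≈ -18.667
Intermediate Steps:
I(t) = 1/(6 + t + t*(2 + t - 3/t)) (I(t) = 1/((((t - 3/t) - 2*(-1))*t + 6) + t) = 1/((((t - 3/t) + 2)*t + 6) + t) = 1/(((2 + t - 3/t)*t + 6) + t) = 1/((t*(2 + t - 3/t) + 6) + t) = 1/((6 + t*(2 + t - 3/t)) + t) = 1/(6 + t + t*(2 + t - 3/t)))
(f(6)*(-28))*I(-3) = (2*(-28))/(3 + (-3)² + 3*(-3)) = -56/(3 + 9 - 9) = -56/3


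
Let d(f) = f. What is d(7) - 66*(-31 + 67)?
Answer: -2369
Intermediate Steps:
d(7) - 66*(-31 + 67) = 7 - 66*(-31 + 67) = 7 - 66*36 = 7 - 2376 = -2369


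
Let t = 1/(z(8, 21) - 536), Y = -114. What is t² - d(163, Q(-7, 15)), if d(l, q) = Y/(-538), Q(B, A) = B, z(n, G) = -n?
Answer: -16868083/79606784 ≈ -0.21189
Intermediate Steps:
d(l, q) = 57/269 (d(l, q) = -114/(-538) = -114*(-1/538) = 57/269)
t = -1/544 (t = 1/(-1*8 - 536) = 1/(-8 - 536) = 1/(-544) = -1/544 ≈ -0.0018382)
t² - d(163, Q(-7, 15)) = (-1/544)² - 1*57/269 = 1/295936 - 57/269 = -16868083/79606784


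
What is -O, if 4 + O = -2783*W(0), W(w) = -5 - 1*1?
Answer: -16694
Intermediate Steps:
W(w) = -6 (W(w) = -5 - 1 = -6)
O = 16694 (O = -4 - 2783*(-6) = -4 + 16698 = 16694)
-O = -1*16694 = -16694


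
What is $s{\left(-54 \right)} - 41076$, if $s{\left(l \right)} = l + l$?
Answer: $-41184$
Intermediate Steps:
$s{\left(l \right)} = 2 l$
$s{\left(-54 \right)} - 41076 = 2 \left(-54\right) - 41076 = -108 - 41076 = -41184$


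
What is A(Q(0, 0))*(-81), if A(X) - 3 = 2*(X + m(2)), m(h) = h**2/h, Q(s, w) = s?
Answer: -567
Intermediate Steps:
m(h) = h
A(X) = 7 + 2*X (A(X) = 3 + 2*(X + 2) = 3 + 2*(2 + X) = 3 + (4 + 2*X) = 7 + 2*X)
A(Q(0, 0))*(-81) = (7 + 2*0)*(-81) = (7 + 0)*(-81) = 7*(-81) = -567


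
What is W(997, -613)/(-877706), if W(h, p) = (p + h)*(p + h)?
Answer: -73728/438853 ≈ -0.16800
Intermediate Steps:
W(h, p) = (h + p)**2 (W(h, p) = (h + p)*(h + p) = (h + p)**2)
W(997, -613)/(-877706) = (997 - 613)**2/(-877706) = 384**2*(-1/877706) = 147456*(-1/877706) = -73728/438853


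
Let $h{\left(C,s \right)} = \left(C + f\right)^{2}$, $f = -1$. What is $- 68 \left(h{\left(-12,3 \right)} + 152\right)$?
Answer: $-21828$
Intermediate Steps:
$h{\left(C,s \right)} = \left(-1 + C\right)^{2}$ ($h{\left(C,s \right)} = \left(C - 1\right)^{2} = \left(-1 + C\right)^{2}$)
$- 68 \left(h{\left(-12,3 \right)} + 152\right) = - 68 \left(\left(-1 - 12\right)^{2} + 152\right) = - 68 \left(\left(-13\right)^{2} + 152\right) = - 68 \left(169 + 152\right) = \left(-68\right) 321 = -21828$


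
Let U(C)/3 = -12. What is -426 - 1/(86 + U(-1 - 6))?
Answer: -21301/50 ≈ -426.02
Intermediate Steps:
U(C) = -36 (U(C) = 3*(-12) = -36)
-426 - 1/(86 + U(-1 - 6)) = -426 - 1/(86 - 36) = -426 - 1/50 = -21301/50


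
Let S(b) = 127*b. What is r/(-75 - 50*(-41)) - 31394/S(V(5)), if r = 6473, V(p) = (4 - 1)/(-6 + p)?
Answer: 64469363/752475 ≈ 85.676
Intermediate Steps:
V(p) = 3/(-6 + p)
r/(-75 - 50*(-41)) - 31394/S(V(5)) = 6473/(-75 - 50*(-41)) - 31394/(127*(3/(-6 + 5))) = 6473/(-75 + 2050) - 31394/(127*(3/(-1))) = 6473/1975 - 31394/(127*(3*(-1))) = 6473*(1/1975) - 31394/(127*(-3)) = 6473/1975 - 31394/(-381) = 6473/1975 - 31394*(-1/381) = 6473/1975 + 31394/381 = 64469363/752475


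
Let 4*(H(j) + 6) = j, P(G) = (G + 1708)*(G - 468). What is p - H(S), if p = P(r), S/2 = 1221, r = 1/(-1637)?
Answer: -4287358443551/5359538 ≈ -7.9995e+5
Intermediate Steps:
r = -1/1637 ≈ -0.00061087
P(G) = (-468 + G)*(1708 + G) (P(G) = (1708 + G)*(-468 + G) = (-468 + G)*(1708 + G))
S = 2442 (S = 2*1221 = 2442)
p = -2142059301415/2679769 (p = -799344 + (-1/1637)² + 1240*(-1/1637) = -799344 + 1/2679769 - 1240/1637 = -2142059301415/2679769 ≈ -7.9935e+5)
H(j) = -6 + j/4
p - H(S) = -2142059301415/2679769 - (-6 + (¼)*2442) = -2142059301415/2679769 - (-6 + 1221/2) = -2142059301415/2679769 - 1*1209/2 = -2142059301415/2679769 - 1209/2 = -4287358443551/5359538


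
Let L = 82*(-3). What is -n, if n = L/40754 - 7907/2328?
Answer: 3936763/1157016 ≈ 3.4025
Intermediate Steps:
L = -246
n = -3936763/1157016 (n = -246/40754 - 7907/2328 = -246*1/40754 - 7907*1/2328 = -3/497 - 7907/2328 = -3936763/1157016 ≈ -3.4025)
-n = -1*(-3936763/1157016) = 3936763/1157016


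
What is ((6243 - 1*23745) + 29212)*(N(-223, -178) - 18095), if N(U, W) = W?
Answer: -213976830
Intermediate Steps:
((6243 - 1*23745) + 29212)*(N(-223, -178) - 18095) = ((6243 - 1*23745) + 29212)*(-178 - 18095) = ((6243 - 23745) + 29212)*(-18273) = (-17502 + 29212)*(-18273) = 11710*(-18273) = -213976830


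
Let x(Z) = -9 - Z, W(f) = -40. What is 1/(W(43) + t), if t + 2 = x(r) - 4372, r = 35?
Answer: -1/4458 ≈ -0.00022432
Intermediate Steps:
t = -4418 (t = -2 + ((-9 - 1*35) - 4372) = -2 + ((-9 - 35) - 4372) = -2 + (-44 - 4372) = -2 - 4416 = -4418)
1/(W(43) + t) = 1/(-40 - 4418) = 1/(-4458) = -1/4458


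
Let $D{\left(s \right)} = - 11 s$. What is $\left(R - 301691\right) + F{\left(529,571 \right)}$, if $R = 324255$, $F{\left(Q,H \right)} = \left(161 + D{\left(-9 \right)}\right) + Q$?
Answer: $23353$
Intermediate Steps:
$F{\left(Q,H \right)} = 260 + Q$ ($F{\left(Q,H \right)} = \left(161 - -99\right) + Q = \left(161 + 99\right) + Q = 260 + Q$)
$\left(R - 301691\right) + F{\left(529,571 \right)} = \left(324255 - 301691\right) + \left(260 + 529\right) = 22564 + 789 = 23353$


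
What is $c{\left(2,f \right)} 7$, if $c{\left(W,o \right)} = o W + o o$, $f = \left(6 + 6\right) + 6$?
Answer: $2520$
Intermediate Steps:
$f = 18$ ($f = 12 + 6 = 18$)
$c{\left(W,o \right)} = o^{2} + W o$ ($c{\left(W,o \right)} = W o + o^{2} = o^{2} + W o$)
$c{\left(2,f \right)} 7 = 18 \left(2 + 18\right) 7 = 18 \cdot 20 \cdot 7 = 360 \cdot 7 = 2520$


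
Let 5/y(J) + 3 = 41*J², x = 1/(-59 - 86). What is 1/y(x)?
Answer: -63034/105125 ≈ -0.59961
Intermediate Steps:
x = -1/145 (x = 1/(-145) = -1/145 ≈ -0.0068966)
y(J) = 5/(-3 + 41*J²)
1/y(x) = 1/(5/(-3 + 41*(-1/145)²)) = 1/(5/(-3 + 41*(1/21025))) = 1/(5/(-3 + 41/21025)) = 1/(5/(-63034/21025)) = 1/(5*(-21025/63034)) = 1/(-105125/63034) = -63034/105125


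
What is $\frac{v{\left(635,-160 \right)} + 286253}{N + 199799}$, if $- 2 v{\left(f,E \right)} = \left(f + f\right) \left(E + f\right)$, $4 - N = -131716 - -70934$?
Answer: $- \frac{15372}{260585} \approx -0.05899$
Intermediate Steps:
$N = 60786$ ($N = 4 - \left(-131716 - -70934\right) = 4 - \left(-131716 + 70934\right) = 4 - -60782 = 4 + 60782 = 60786$)
$v{\left(f,E \right)} = - f \left(E + f\right)$ ($v{\left(f,E \right)} = - \frac{\left(f + f\right) \left(E + f\right)}{2} = - \frac{2 f \left(E + f\right)}{2} = - f \left(E + f\right)$)
$\frac{v{\left(635,-160 \right)} + 286253}{N + 199799} = \frac{\left(-1\right) 635 \left(-160 + 635\right) + 286253}{60786 + 199799} = \frac{\left(-1\right) 635 \cdot 475 + 286253}{260585} = \left(-301625 + 286253\right) \frac{1}{260585} = \left(-15372\right) \frac{1}{260585} = - \frac{15372}{260585}$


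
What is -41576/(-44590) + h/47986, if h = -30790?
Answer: 155534959/534923935 ≈ 0.29076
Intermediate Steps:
-41576/(-44590) + h/47986 = -41576/(-44590) - 30790/47986 = -41576*(-1/44590) - 30790*1/47986 = 20788/22295 - 15395/23993 = 155534959/534923935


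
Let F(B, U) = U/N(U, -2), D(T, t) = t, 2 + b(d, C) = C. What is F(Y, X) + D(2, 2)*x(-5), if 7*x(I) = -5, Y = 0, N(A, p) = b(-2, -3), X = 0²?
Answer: -10/7 ≈ -1.4286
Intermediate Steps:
b(d, C) = -2 + C
X = 0
N(A, p) = -5 (N(A, p) = -2 - 3 = -5)
F(B, U) = -U/5 (F(B, U) = U/(-5) = U*(-⅕) = -U/5)
x(I) = -5/7 (x(I) = (⅐)*(-5) = -5/7)
F(Y, X) + D(2, 2)*x(-5) = -⅕*0 + 2*(-5/7) = 0 - 10/7 = -10/7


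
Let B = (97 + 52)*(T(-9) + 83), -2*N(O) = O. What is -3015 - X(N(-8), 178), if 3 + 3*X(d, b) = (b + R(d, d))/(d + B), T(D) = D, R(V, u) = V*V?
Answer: -49866727/16545 ≈ -3014.0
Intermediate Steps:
R(V, u) = V**2
N(O) = -O/2
B = 11026 (B = (97 + 52)*(-9 + 83) = 149*74 = 11026)
X(d, b) = -1 + (b + d**2)/(3*(11026 + d)) (X(d, b) = -1 + ((b + d**2)/(d + 11026))/3 = -1 + ((b + d**2)/(11026 + d))/3 = -1 + (b + d**2)/(3*(11026 + d)))
-3015 - X(N(-8), 178) = -3015 - (-33078 + 178 + (-1/2*(-8))**2 - (-3)*(-8)/2)/(3*(11026 - 1/2*(-8))) = -3015 - (-33078 + 178 + 4**2 - 3*4)/(3*(11026 + 4)) = -3015 - (-33078 + 178 + 16 - 12)/(3*11030) = -3015 - (-32896)/(3*11030) = -3015 - 1*(-16448/16545) = -3015 + 16448/16545 = -49866727/16545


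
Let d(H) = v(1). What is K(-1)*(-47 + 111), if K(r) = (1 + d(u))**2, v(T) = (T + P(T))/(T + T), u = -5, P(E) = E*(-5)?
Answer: 64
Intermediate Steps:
P(E) = -5*E
v(T) = -2 (v(T) = (T - 5*T)/(T + T) = (-4*T)/((2*T)) = (-4*T)*(1/(2*T)) = -2)
d(H) = -2
K(r) = 1 (K(r) = (1 - 2)**2 = (-1)**2 = 1)
K(-1)*(-47 + 111) = 1*(-47 + 111) = 1*64 = 64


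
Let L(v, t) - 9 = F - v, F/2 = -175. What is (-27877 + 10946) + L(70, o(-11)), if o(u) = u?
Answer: -17342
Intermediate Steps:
F = -350 (F = 2*(-175) = -350)
L(v, t) = -341 - v (L(v, t) = 9 + (-350 - v) = -341 - v)
(-27877 + 10946) + L(70, o(-11)) = (-27877 + 10946) + (-341 - 1*70) = -16931 + (-341 - 70) = -16931 - 411 = -17342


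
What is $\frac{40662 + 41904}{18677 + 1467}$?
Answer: $\frac{41283}{10072} \approx 4.0988$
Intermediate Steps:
$\frac{40662 + 41904}{18677 + 1467} = \frac{82566}{20144} = 82566 \cdot \frac{1}{20144} = \frac{41283}{10072}$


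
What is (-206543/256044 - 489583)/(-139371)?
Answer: 125354996195/35685108324 ≈ 3.5128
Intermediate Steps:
(-206543/256044 - 489583)/(-139371) = (-206543*1/256044 - 489583)*(-1/139371) = (-206543/256044 - 489583)*(-1/139371) = -125354996195/256044*(-1/139371) = 125354996195/35685108324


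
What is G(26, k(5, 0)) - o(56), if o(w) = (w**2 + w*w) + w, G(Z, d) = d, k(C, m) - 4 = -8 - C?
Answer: -6337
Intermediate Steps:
k(C, m) = -4 - C (k(C, m) = 4 + (-8 - C) = -4 - C)
o(w) = w + 2*w**2 (o(w) = (w**2 + w**2) + w = 2*w**2 + w = w + 2*w**2)
G(26, k(5, 0)) - o(56) = (-4 - 1*5) - 56*(1 + 2*56) = (-4 - 5) - 56*(1 + 112) = -9 - 56*113 = -9 - 1*6328 = -9 - 6328 = -6337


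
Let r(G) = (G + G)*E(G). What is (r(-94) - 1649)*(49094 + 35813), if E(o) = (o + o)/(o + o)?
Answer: -155974159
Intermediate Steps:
E(o) = 1 (E(o) = (2*o)/((2*o)) = (2*o)*(1/(2*o)) = 1)
r(G) = 2*G (r(G) = (G + G)*1 = (2*G)*1 = 2*G)
(r(-94) - 1649)*(49094 + 35813) = (2*(-94) - 1649)*(49094 + 35813) = (-188 - 1649)*84907 = -1837*84907 = -155974159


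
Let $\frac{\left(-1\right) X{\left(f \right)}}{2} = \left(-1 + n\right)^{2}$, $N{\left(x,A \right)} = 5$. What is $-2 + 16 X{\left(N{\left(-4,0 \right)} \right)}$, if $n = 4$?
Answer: $-290$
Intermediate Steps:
$X{\left(f \right)} = -18$ ($X{\left(f \right)} = - 2 \left(-1 + 4\right)^{2} = - 2 \cdot 3^{2} = \left(-2\right) 9 = -18$)
$-2 + 16 X{\left(N{\left(-4,0 \right)} \right)} = -2 + 16 \left(-18\right) = -2 - 288 = -290$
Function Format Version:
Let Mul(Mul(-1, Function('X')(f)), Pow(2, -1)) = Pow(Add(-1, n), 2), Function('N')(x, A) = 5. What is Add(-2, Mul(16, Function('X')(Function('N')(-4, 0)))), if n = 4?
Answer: -290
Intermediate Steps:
Function('X')(f) = -18 (Function('X')(f) = Mul(-2, Pow(Add(-1, 4), 2)) = Mul(-2, Pow(3, 2)) = Mul(-2, 9) = -18)
Add(-2, Mul(16, Function('X')(Function('N')(-4, 0)))) = Add(-2, Mul(16, -18)) = Add(-2, -288) = -290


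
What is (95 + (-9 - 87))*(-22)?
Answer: 22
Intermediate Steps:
(95 + (-9 - 87))*(-22) = (95 - 96)*(-22) = -1*(-22) = 22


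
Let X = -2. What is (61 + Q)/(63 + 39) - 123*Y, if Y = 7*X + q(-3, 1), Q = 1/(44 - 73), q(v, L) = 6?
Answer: 85660/87 ≈ 984.60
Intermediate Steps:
Q = -1/29 (Q = 1/(-29) = -1/29 ≈ -0.034483)
Y = -8 (Y = 7*(-2) + 6 = -14 + 6 = -8)
(61 + Q)/(63 + 39) - 123*Y = (61 - 1/29)/(63 + 39) - 123*(-8) = (1768/29)/102 + 984 = (1768/29)*(1/102) + 984 = 52/87 + 984 = 85660/87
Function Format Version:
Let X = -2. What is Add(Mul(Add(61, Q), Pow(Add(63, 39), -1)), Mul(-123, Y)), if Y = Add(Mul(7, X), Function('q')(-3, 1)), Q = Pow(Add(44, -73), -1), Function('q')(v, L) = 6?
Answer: Rational(85660, 87) ≈ 984.60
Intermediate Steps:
Q = Rational(-1, 29) (Q = Pow(-29, -1) = Rational(-1, 29) ≈ -0.034483)
Y = -8 (Y = Add(Mul(7, -2), 6) = Add(-14, 6) = -8)
Add(Mul(Add(61, Q), Pow(Add(63, 39), -1)), Mul(-123, Y)) = Add(Mul(Add(61, Rational(-1, 29)), Pow(Add(63, 39), -1)), Mul(-123, -8)) = Add(Mul(Rational(1768, 29), Pow(102, -1)), 984) = Add(Mul(Rational(1768, 29), Rational(1, 102)), 984) = Add(Rational(52, 87), 984) = Rational(85660, 87)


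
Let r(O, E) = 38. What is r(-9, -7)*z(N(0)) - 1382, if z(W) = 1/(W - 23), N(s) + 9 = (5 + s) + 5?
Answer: -15221/11 ≈ -1383.7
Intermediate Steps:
N(s) = 1 + s (N(s) = -9 + ((5 + s) + 5) = -9 + (10 + s) = 1 + s)
z(W) = 1/(-23 + W)
r(-9, -7)*z(N(0)) - 1382 = 38/(-23 + (1 + 0)) - 1382 = 38/(-23 + 1) - 1382 = 38/(-22) - 1382 = 38*(-1/22) - 1382 = -19/11 - 1382 = -15221/11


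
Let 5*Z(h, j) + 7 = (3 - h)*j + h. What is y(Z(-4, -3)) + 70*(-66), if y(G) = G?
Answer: -23132/5 ≈ -4626.4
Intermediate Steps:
Z(h, j) = -7/5 + h/5 + j*(3 - h)/5 (Z(h, j) = -7/5 + ((3 - h)*j + h)/5 = -7/5 + (j*(3 - h) + h)/5 = -7/5 + (h + j*(3 - h))/5 = -7/5 + (h/5 + j*(3 - h)/5) = -7/5 + h/5 + j*(3 - h)/5)
y(Z(-4, -3)) + 70*(-66) = (-7/5 + (⅕)*(-4) + (⅗)*(-3) - ⅕*(-4)*(-3)) + 70*(-66) = (-7/5 - ⅘ - 9/5 - 12/5) - 4620 = -32/5 - 4620 = -23132/5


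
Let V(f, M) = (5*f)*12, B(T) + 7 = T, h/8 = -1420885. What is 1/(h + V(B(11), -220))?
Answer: -1/11366840 ≈ -8.7975e-8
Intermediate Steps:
h = -11367080 (h = 8*(-1420885) = -11367080)
B(T) = -7 + T
V(f, M) = 60*f
1/(h + V(B(11), -220)) = 1/(-11367080 + 60*(-7 + 11)) = 1/(-11367080 + 60*4) = 1/(-11367080 + 240) = 1/(-11366840) = -1/11366840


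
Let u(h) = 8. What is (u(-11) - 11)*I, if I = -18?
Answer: 54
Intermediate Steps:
(u(-11) - 11)*I = (8 - 11)*(-18) = -3*(-18) = 54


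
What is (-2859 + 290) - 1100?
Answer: -3669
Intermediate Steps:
(-2859 + 290) - 1100 = -2569 - 1100 = -3669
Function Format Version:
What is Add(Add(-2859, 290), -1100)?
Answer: -3669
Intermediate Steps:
Add(Add(-2859, 290), -1100) = Add(-2569, -1100) = -3669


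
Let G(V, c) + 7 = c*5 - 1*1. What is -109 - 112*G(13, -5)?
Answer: 3587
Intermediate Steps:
G(V, c) = -8 + 5*c (G(V, c) = -7 + (c*5 - 1*1) = -7 + (5*c - 1) = -7 + (-1 + 5*c) = -8 + 5*c)
-109 - 112*G(13, -5) = -109 - 112*(-8 + 5*(-5)) = -109 - 112*(-8 - 25) = -109 - 112*(-33) = -109 + 3696 = 3587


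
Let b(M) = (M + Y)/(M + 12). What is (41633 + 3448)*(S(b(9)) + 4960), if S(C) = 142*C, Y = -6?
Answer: 1571613822/7 ≈ 2.2452e+8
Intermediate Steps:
b(M) = (-6 + M)/(12 + M) (b(M) = (M - 6)/(M + 12) = (-6 + M)/(12 + M))
(41633 + 3448)*(S(b(9)) + 4960) = (41633 + 3448)*(142*((-6 + 9)/(12 + 9)) + 4960) = 45081*(142*(3/21) + 4960) = 45081*(142*((1/21)*3) + 4960) = 45081*(142*(⅐) + 4960) = 45081*(142/7 + 4960) = 45081*(34862/7) = 1571613822/7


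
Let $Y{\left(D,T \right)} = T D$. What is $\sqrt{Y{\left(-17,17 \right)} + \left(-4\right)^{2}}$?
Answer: $i \sqrt{273} \approx 16.523 i$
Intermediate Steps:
$Y{\left(D,T \right)} = D T$
$\sqrt{Y{\left(-17,17 \right)} + \left(-4\right)^{2}} = \sqrt{\left(-17\right) 17 + \left(-4\right)^{2}} = \sqrt{-289 + 16} = \sqrt{-273} = i \sqrt{273}$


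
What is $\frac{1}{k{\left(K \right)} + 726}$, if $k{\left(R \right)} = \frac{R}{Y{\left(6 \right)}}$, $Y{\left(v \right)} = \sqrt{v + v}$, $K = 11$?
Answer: $\frac{72}{52271} - \frac{2 \sqrt{3}}{574981} \approx 0.0013714$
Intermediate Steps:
$Y{\left(v \right)} = \sqrt{2} \sqrt{v}$ ($Y{\left(v \right)} = \sqrt{2 v} = \sqrt{2} \sqrt{v}$)
$k{\left(R \right)} = \frac{R \sqrt{3}}{6}$ ($k{\left(R \right)} = \frac{R}{\sqrt{2} \sqrt{6}} = \frac{R}{2 \sqrt{3}} = R \frac{\sqrt{3}}{6} = \frac{R \sqrt{3}}{6}$)
$\frac{1}{k{\left(K \right)} + 726} = \frac{1}{\frac{1}{6} \cdot 11 \sqrt{3} + 726} = \frac{1}{\frac{11 \sqrt{3}}{6} + 726} = \frac{1}{726 + \frac{11 \sqrt{3}}{6}}$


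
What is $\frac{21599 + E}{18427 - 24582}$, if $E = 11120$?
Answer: $- \frac{32719}{6155} \approx -5.3158$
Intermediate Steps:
$\frac{21599 + E}{18427 - 24582} = \frac{21599 + 11120}{18427 - 24582} = \frac{32719}{-6155} = 32719 \left(- \frac{1}{6155}\right) = - \frac{32719}{6155}$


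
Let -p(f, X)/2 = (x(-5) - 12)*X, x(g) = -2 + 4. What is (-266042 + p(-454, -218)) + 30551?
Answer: -239851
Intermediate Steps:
x(g) = 2
p(f, X) = 20*X (p(f, X) = -2*(2 - 12)*X = -(-20)*X = 20*X)
(-266042 + p(-454, -218)) + 30551 = (-266042 + 20*(-218)) + 30551 = (-266042 - 4360) + 30551 = -270402 + 30551 = -239851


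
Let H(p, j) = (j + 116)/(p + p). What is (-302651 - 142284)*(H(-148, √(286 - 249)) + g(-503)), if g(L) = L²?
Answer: -8330356493595/74 + 444935*√37/296 ≈ -1.1257e+11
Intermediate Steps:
H(p, j) = (116 + j)/(2*p) (H(p, j) = (116 + j)/((2*p)) = (116 + j)*(1/(2*p)) = (116 + j)/(2*p))
(-302651 - 142284)*(H(-148, √(286 - 249)) + g(-503)) = (-302651 - 142284)*((½)*(116 + √(286 - 249))/(-148) + (-503)²) = -444935*((½)*(-1/148)*(116 + √37) + 253009) = -444935*((-29/74 - √37/296) + 253009) = -444935*(18722637/74 - √37/296) = -8330356493595/74 + 444935*√37/296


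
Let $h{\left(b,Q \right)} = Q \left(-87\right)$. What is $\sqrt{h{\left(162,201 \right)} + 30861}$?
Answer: $3 \sqrt{1486} \approx 115.65$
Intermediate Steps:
$h{\left(b,Q \right)} = - 87 Q$
$\sqrt{h{\left(162,201 \right)} + 30861} = \sqrt{\left(-87\right) 201 + 30861} = \sqrt{-17487 + 30861} = \sqrt{13374} = 3 \sqrt{1486}$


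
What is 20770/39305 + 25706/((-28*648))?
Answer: -1292905/1455408 ≈ -0.88835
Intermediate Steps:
20770/39305 + 25706/((-28*648)) = 20770*(1/39305) + 25706/(-18144) = 4154/7861 + 25706*(-1/18144) = 4154/7861 - 12853/9072 = -1292905/1455408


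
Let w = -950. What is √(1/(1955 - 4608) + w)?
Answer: 3*I*√742943467/2653 ≈ 30.822*I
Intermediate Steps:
√(1/(1955 - 4608) + w) = √(1/(1955 - 4608) - 950) = √(1/(-2653) - 950) = √(-1/2653 - 950) = √(-2520351/2653) = 3*I*√742943467/2653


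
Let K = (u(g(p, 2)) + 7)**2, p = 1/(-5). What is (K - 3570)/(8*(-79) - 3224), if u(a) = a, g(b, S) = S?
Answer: 3489/3856 ≈ 0.90482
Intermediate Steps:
p = -1/5 ≈ -0.20000
K = 81 (K = (2 + 7)**2 = 9**2 = 81)
(K - 3570)/(8*(-79) - 3224) = (81 - 3570)/(8*(-79) - 3224) = -3489/(-632 - 3224) = -3489/(-3856) = -3489*(-1/3856) = 3489/3856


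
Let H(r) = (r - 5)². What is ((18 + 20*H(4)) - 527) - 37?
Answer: -526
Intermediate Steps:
H(r) = (-5 + r)²
((18 + 20*H(4)) - 527) - 37 = ((18 + 20*(-5 + 4)²) - 527) - 37 = ((18 + 20*(-1)²) - 527) - 37 = ((18 + 20*1) - 527) - 37 = ((18 + 20) - 527) - 37 = (38 - 527) - 37 = -489 - 37 = -526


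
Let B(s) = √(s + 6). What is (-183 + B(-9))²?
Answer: (183 - I*√3)² ≈ 33486.0 - 633.9*I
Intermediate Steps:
B(s) = √(6 + s)
(-183 + B(-9))² = (-183 + √(6 - 9))² = (-183 + √(-3))² = (-183 + I*√3)²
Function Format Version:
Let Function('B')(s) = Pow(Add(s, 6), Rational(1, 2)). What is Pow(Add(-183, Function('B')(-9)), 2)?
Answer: Pow(Add(183, Mul(-1, I, Pow(3, Rational(1, 2)))), 2) ≈ Add(33486., Mul(-633.9, I))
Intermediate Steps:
Function('B')(s) = Pow(Add(6, s), Rational(1, 2))
Pow(Add(-183, Function('B')(-9)), 2) = Pow(Add(-183, Pow(Add(6, -9), Rational(1, 2))), 2) = Pow(Add(-183, Pow(-3, Rational(1, 2))), 2) = Pow(Add(-183, Mul(I, Pow(3, Rational(1, 2)))), 2)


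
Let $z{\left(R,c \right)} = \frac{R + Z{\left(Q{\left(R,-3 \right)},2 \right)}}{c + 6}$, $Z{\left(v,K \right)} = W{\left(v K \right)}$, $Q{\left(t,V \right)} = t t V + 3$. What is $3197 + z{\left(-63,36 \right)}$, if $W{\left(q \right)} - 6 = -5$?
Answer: $\frac{67106}{21} \approx 3195.5$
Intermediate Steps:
$Q{\left(t,V \right)} = 3 + V t^{2}$ ($Q{\left(t,V \right)} = t^{2} V + 3 = V t^{2} + 3 = 3 + V t^{2}$)
$W{\left(q \right)} = 1$ ($W{\left(q \right)} = 6 - 5 = 1$)
$Z{\left(v,K \right)} = 1$
$z{\left(R,c \right)} = \frac{1 + R}{6 + c}$ ($z{\left(R,c \right)} = \frac{R + 1}{c + 6} = \frac{1 + R}{6 + c}$)
$3197 + z{\left(-63,36 \right)} = 3197 + \frac{1 - 63}{6 + 36} = 3197 + \frac{1}{42} \left(-62\right) = 3197 - \frac{31}{21} = \frac{67106}{21}$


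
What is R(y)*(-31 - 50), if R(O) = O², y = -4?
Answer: -1296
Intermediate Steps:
R(y)*(-31 - 50) = (-4)²*(-31 - 50) = 16*(-81) = -1296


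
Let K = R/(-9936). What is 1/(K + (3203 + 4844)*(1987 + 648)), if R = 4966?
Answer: 4968/105340699477 ≈ 4.7161e-8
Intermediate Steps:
K = -2483/4968 (K = 4966/(-9936) = 4966*(-1/9936) = -2483/4968 ≈ -0.49980)
1/(K + (3203 + 4844)*(1987 + 648)) = 1/(-2483/4968 + (3203 + 4844)*(1987 + 648)) = 1/(-2483/4968 + 8047*2635) = 1/(-2483/4968 + 21203845) = 1/(105340699477/4968) = 4968/105340699477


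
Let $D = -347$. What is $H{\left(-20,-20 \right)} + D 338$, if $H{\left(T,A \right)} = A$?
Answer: $-117306$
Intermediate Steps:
$H{\left(-20,-20 \right)} + D 338 = -20 - 117286 = -117306$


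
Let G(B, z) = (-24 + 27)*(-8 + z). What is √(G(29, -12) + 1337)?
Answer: √1277 ≈ 35.735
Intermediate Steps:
G(B, z) = -24 + 3*z (G(B, z) = 3*(-8 + z) = -24 + 3*z)
√(G(29, -12) + 1337) = √((-24 + 3*(-12)) + 1337) = √((-24 - 36) + 1337) = √(-60 + 1337) = √1277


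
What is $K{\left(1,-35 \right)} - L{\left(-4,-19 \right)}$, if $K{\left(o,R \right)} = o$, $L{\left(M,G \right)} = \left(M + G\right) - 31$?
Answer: $55$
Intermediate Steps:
$L{\left(M,G \right)} = -31 + G + M$ ($L{\left(M,G \right)} = \left(G + M\right) - 31 = -31 + G + M$)
$K{\left(1,-35 \right)} - L{\left(-4,-19 \right)} = 1 - \left(-31 - 19 - 4\right) = 1 - -54 = 1 + 54 = 55$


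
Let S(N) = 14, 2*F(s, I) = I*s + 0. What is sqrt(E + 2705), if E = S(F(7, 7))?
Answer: sqrt(2719) ≈ 52.144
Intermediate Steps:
F(s, I) = I*s/2 (F(s, I) = (I*s + 0)/2 = (I*s)/2 = I*s/2)
E = 14
sqrt(E + 2705) = sqrt(14 + 2705) = sqrt(2719)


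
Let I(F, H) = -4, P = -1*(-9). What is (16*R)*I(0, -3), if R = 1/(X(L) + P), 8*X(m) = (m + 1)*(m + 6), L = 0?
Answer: -256/39 ≈ -6.5641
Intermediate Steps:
X(m) = (1 + m)*(6 + m)/8 (X(m) = ((m + 1)*(m + 6))/8 = ((1 + m)*(6 + m))/8 = (1 + m)*(6 + m)/8)
P = 9
R = 4/39 (R = 1/((¾ + (⅛)*0² + (7/8)*0) + 9) = 1/((¾ + (⅛)*0 + 0) + 9) = 1/((¾ + 0 + 0) + 9) = 1/(¾ + 9) = 1/(39/4) = 4/39 ≈ 0.10256)
(16*R)*I(0, -3) = (16*(4/39))*(-4) = (64/39)*(-4) = -256/39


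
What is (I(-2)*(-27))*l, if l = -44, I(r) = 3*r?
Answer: -7128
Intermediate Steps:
(I(-2)*(-27))*l = ((3*(-2))*(-27))*(-44) = -6*(-27)*(-44) = 162*(-44) = -7128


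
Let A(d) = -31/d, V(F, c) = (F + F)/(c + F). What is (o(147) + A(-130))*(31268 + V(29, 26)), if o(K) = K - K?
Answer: 26656869/3575 ≈ 7456.5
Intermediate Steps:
V(F, c) = 2*F/(F + c) (V(F, c) = (2*F)/(F + c) = 2*F/(F + c))
o(K) = 0
(o(147) + A(-130))*(31268 + V(29, 26)) = (0 - 31/(-130))*(31268 + 2*29/(29 + 26)) = (0 - 31*(-1/130))*(31268 + 2*29/55) = (0 + 31/130)*(31268 + 2*29*(1/55)) = 31*(31268 + 58/55)/130 = (31/130)*(1719798/55) = 26656869/3575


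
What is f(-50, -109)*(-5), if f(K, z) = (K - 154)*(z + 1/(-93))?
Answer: -3446920/31 ≈ -1.1119e+5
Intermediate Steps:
f(K, z) = (-154 + K)*(-1/93 + z) (f(K, z) = (-154 + K)*(z - 1/93) = (-154 + K)*(-1/93 + z))
f(-50, -109)*(-5) = (154/93 - 154*(-109) - 1/93*(-50) - 50*(-109))*(-5) = (154/93 + 16786 + 50/93 + 5450)*(-5) = (689384/31)*(-5) = -3446920/31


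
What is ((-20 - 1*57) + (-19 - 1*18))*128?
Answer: -14592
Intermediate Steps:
((-20 - 1*57) + (-19 - 1*18))*128 = ((-20 - 57) + (-19 - 18))*128 = (-77 - 37)*128 = -114*128 = -14592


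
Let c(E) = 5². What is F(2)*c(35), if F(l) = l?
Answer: 50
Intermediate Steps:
c(E) = 25
F(2)*c(35) = 2*25 = 50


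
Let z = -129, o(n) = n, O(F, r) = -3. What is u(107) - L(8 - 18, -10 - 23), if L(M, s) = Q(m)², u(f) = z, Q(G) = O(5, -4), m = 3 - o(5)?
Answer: -138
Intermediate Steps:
m = -2 (m = 3 - 1*5 = 3 - 5 = -2)
Q(G) = -3
u(f) = -129
L(M, s) = 9 (L(M, s) = (-3)² = 9)
u(107) - L(8 - 18, -10 - 23) = -129 - 1*9 = -129 - 9 = -138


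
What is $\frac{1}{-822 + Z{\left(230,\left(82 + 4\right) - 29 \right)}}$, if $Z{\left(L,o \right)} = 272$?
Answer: $- \frac{1}{550} \approx -0.0018182$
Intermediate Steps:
$\frac{1}{-822 + Z{\left(230,\left(82 + 4\right) - 29 \right)}} = \frac{1}{-822 + 272} = \frac{1}{-550} = - \frac{1}{550}$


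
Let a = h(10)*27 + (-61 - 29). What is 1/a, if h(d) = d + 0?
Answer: 1/180 ≈ 0.0055556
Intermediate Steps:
h(d) = d
a = 180 (a = 10*27 + (-61 - 29) = 270 - 90 = 180)
1/a = 1/180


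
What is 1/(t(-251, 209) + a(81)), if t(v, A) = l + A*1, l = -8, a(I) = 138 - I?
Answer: 1/258 ≈ 0.0038760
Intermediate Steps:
t(v, A) = -8 + A (t(v, A) = -8 + A*1 = -8 + A)
1/(t(-251, 209) + a(81)) = 1/((-8 + 209) + (138 - 1*81)) = 1/(201 + (138 - 81)) = 1/(201 + 57) = 1/258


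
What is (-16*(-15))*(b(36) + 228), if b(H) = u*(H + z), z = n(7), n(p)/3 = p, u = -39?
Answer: -478800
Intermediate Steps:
n(p) = 3*p
z = 21 (z = 3*7 = 21)
b(H) = -819 - 39*H (b(H) = -39*(H + 21) = -39*(21 + H) = -819 - 39*H)
(-16*(-15))*(b(36) + 228) = (-16*(-15))*((-819 - 39*36) + 228) = 240*((-819 - 1404) + 228) = 240*(-2223 + 228) = 240*(-1995) = -478800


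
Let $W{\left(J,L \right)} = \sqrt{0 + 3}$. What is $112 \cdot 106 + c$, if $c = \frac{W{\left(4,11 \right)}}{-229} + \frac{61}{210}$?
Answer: $\frac{2493181}{210} - \frac{\sqrt{3}}{229} \approx 11872.0$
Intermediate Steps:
$W{\left(J,L \right)} = \sqrt{3}$
$c = \frac{61}{210} - \frac{\sqrt{3}}{229}$ ($c = \frac{\sqrt{3}}{-229} + \frac{61}{210} = \sqrt{3} \left(- \frac{1}{229}\right) + 61 \cdot \frac{1}{210} = - \frac{\sqrt{3}}{229} + \frac{61}{210} = \frac{61}{210} - \frac{\sqrt{3}}{229} \approx 0.28291$)
$112 \cdot 106 + c = 112 \cdot 106 + \left(\frac{61}{210} - \frac{\sqrt{3}}{229}\right) = 11872 + \left(\frac{61}{210} - \frac{\sqrt{3}}{229}\right) = \frac{2493181}{210} - \frac{\sqrt{3}}{229}$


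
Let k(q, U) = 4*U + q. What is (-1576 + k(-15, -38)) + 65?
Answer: -1678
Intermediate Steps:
k(q, U) = q + 4*U
(-1576 + k(-15, -38)) + 65 = (-1576 + (-15 + 4*(-38))) + 65 = (-1576 + (-15 - 152)) + 65 = (-1576 - 167) + 65 = -1743 + 65 = -1678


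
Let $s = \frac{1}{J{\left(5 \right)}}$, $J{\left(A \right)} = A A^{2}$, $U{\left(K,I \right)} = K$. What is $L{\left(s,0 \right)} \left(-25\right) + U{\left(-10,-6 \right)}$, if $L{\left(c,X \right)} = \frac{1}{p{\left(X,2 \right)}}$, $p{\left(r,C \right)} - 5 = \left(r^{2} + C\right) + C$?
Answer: $- \frac{115}{9} \approx -12.778$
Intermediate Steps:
$p{\left(r,C \right)} = 5 + r^{2} + 2 C$ ($p{\left(r,C \right)} = 5 + \left(\left(r^{2} + C\right) + C\right) = 5 + \left(\left(C + r^{2}\right) + C\right) = 5 + \left(r^{2} + 2 C\right) = 5 + r^{2} + 2 C$)
$J{\left(A \right)} = A^{3}$
$s = \frac{1}{125}$ ($s = \frac{1}{5^{3}} = \frac{1}{125} \approx 0.008$)
$L{\left(c,X \right)} = \frac{1}{9 + X^{2}}$ ($L{\left(c,X \right)} = \frac{1}{5 + X^{2} + 2 \cdot 2} = \frac{1}{5 + X^{2} + 4} = \frac{1}{9 + X^{2}}$)
$L{\left(s,0 \right)} \left(-25\right) + U{\left(-10,-6 \right)} = \frac{1}{9 + 0^{2}} \left(-25\right) - 10 = \frac{1}{9 + 0} \left(-25\right) - 10 = \frac{1}{9} \left(-25\right) - 10 = - \frac{25}{9} - 10 = - \frac{115}{9}$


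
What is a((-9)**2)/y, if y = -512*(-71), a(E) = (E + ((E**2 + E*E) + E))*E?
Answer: 269001/9088 ≈ 29.600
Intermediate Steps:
a(E) = E*(2*E + 2*E**2) (a(E) = (E + ((E**2 + E**2) + E))*E = (E + (2*E**2 + E))*E = (E + (E + 2*E**2))*E = (2*E + 2*E**2)*E = E*(2*E + 2*E**2))
y = 36352
a((-9)**2)/y = (2*((-9)**2)**2*(1 + (-9)**2))/36352 = (2*81**2*(1 + 81))*(1/36352) = (2*6561*82)*(1/36352) = 1076004*(1/36352) = 269001/9088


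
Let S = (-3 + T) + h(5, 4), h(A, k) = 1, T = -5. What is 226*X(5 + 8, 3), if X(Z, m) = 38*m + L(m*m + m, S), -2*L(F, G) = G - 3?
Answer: 26894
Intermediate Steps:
S = -7 (S = (-3 - 5) + 1 = -8 + 1 = -7)
L(F, G) = 3/2 - G/2 (L(F, G) = -(G - 3)/2 = -(-3 + G)/2 = 3/2 - G/2)
X(Z, m) = 5 + 38*m (X(Z, m) = 38*m + (3/2 - 1/2*(-7)) = 38*m + (3/2 + 7/2) = 38*m + 5 = 5 + 38*m)
226*X(5 + 8, 3) = 226*(5 + 38*3) = 226*(5 + 114) = 226*119 = 26894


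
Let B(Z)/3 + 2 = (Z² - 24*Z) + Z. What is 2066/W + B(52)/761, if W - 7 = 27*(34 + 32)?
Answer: 9654928/1361429 ≈ 7.0918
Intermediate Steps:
W = 1789 (W = 7 + 27*(34 + 32) = 7 + 27*66 = 7 + 1782 = 1789)
B(Z) = -6 - 69*Z + 3*Z² (B(Z) = -6 + 3*((Z² - 24*Z) + Z) = -6 + 3*(Z² - 23*Z) = -6 + (-69*Z + 3*Z²) = -6 - 69*Z + 3*Z²)
2066/W + B(52)/761 = 2066/1789 + (-6 - 69*52 + 3*52²)/761 = 2066*(1/1789) + (-6 - 3588 + 3*2704)*(1/761) = 2066/1789 + (-6 - 3588 + 8112)*(1/761) = 2066/1789 + 4518*(1/761) = 2066/1789 + 4518/761 = 9654928/1361429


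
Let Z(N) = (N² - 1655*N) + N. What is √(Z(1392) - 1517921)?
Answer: 5*I*√75305 ≈ 1372.1*I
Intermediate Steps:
Z(N) = N² - 1654*N
√(Z(1392) - 1517921) = √(1392*(-1654 + 1392) - 1517921) = √(1392*(-262) - 1517921) = √(-364704 - 1517921) = √(-1882625) = 5*I*√75305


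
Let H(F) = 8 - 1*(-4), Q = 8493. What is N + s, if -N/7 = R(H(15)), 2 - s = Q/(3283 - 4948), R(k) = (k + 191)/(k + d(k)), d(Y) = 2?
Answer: -104783/1110 ≈ -94.399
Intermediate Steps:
H(F) = 12 (H(F) = 8 + 4 = 12)
R(k) = (191 + k)/(2 + k) (R(k) = (k + 191)/(k + 2) = (191 + k)/(2 + k))
s = 3941/555 (s = 2 - 8493/(3283 - 4948) = 2 - 8493/(-1665) = 2 - 8493*(-1)/1665 = 2 - 1*(-2831/555) = 2 + 2831/555 = 3941/555 ≈ 7.1009)
N = -203/2 (N = -7*(191 + 12)/(2 + 12) = -7*203/14 = -203/2 ≈ -101.50)
N + s = -203/2 + 3941/555 = -104783/1110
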